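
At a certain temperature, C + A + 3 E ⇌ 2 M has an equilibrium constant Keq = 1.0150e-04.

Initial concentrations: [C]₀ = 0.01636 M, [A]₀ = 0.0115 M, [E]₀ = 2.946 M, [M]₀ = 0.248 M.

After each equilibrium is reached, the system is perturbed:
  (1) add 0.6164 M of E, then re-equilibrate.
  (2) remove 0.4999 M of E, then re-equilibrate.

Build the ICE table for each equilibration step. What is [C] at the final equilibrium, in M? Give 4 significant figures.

Q₀ = 12.79 vs Keq = 1.0150e-04 ⇒ Q>K, reverse
Step 1:
                    C           A           E           M
  Initial     0.01636      0.0115       2.946       0.248
  Change       0.1199      0.1199      0.3598     -0.2399
  Equil        0.1363      0.1314       3.306    0.008106
  solve Keq expr → x = -0.1199; check Q = 1.0150e-04
Then add 0.6164 M of E.
Step 2:
                    C           A           E           M
  Initial      0.1363      0.1314       3.922    0.008106
  Change    -0.001134   -0.001134   -0.003401    0.002267
  Equil        0.1352      0.1303       3.919     0.01037
  solve Keq expr → x = 0.001134; check Q = 1.0150e-04
Then remove 0.4999 M of E.
Step 3:
                    C           A           E           M
  Initial      0.1352      0.1303       3.419     0.01037
  Change   9.2541e-04  9.2541e-04    0.002776   -0.001851
  Equil        0.1361      0.1312       3.422    0.008522
  solve Keq expr → x = -9.2541e-04; check Q = 1.0150e-04

[C]_eq = 0.1361 M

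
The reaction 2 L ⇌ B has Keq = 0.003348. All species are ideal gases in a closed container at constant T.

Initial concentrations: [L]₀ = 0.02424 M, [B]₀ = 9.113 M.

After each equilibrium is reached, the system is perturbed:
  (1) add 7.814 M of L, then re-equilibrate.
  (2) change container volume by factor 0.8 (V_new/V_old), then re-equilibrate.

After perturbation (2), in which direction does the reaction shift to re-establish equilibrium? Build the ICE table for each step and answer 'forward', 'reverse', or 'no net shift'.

Direction: forward

Q₀ = 1.5509e+04 vs Keq = 0.003348 ⇒ Q>K, reverse
Step 1:
                   L          B
  init       0.02424      9.113
  Δ            16.42     -8.208
  eq           16.44     0.9049
  solve Keq expr → x = -8.208; check Q = 0.003348
Then add 7.814 M of L.
Step 2:
                   L          B
  init         24.25     0.9049
  Δ            -1.62     0.8102
  eq           22.63      1.715
  solve Keq expr → x = 0.8102; check Q = 0.003348
Then change container volume by factor 0.8 (V_new/V_old).
Step 3:
                   L          B
  init         28.29      2.144
  Δ          -0.7804     0.3902
  eq           27.51      2.534
  solve Keq expr → x = 0.3902; check Q = 0.003348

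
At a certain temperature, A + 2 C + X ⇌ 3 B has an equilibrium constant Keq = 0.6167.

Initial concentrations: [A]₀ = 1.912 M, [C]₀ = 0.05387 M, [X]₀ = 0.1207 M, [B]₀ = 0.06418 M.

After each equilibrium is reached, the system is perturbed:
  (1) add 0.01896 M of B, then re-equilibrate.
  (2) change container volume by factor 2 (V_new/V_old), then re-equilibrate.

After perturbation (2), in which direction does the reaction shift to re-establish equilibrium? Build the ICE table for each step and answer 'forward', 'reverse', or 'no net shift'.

Q₀ = 0.3947 vs Keq = 0.6167 ⇒ Q<K, forward
Step 1:
                    A           C           X           B
  init          1.912     0.05387      0.1207     0.06418
  Δ         -0.002028   -0.004055   -0.002028    0.006083
  eq             1.91     0.04981      0.1187     0.07026
  solve Keq expr → x = 0.002028; check Q = 0.6167
Then add 0.01896 M of B.
Step 2:
                    A           C           X           B
  init           1.91     0.04981      0.1187     0.08922
  Δ          0.003744    0.007488    0.003744    -0.01123
  eq            1.914      0.0573      0.1224     0.07799
  solve Keq expr → x = -0.003744; check Q = 0.6167
Then change container volume by factor 2 (V_new/V_old).
Step 3:
                    A           C           X           B
  init         0.9569     0.02865     0.06121       0.039
  Δ          0.001747    0.003494    0.001747   -0.005241
  eq           0.9586     0.03215     0.06296     0.03375
  solve Keq expr → x = -0.001747; check Q = 0.6167

Direction: reverse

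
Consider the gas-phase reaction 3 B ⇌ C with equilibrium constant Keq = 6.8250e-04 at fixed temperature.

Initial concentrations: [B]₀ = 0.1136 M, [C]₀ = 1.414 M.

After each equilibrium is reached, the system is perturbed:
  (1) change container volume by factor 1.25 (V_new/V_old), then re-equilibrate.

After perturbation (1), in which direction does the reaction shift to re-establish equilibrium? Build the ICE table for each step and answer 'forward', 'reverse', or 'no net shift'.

Direction: reverse

Q₀ = 964.5 vs Keq = 6.8250e-04 ⇒ Q>K, reverse
Step 1:
                   B          C
  init        0.1136      1.414
  Δ             4.09     -1.363
  eq           4.204    0.05069
  solve Keq expr → x = -1.363; check Q = 6.8250e-04
Then change container volume by factor 1.25 (V_new/V_old).
Step 2:
                   B          C
  init         3.363    0.04055
  Δ          0.04092   -0.01364
  eq           3.404    0.02691
  solve Keq expr → x = -0.01364; check Q = 6.8250e-04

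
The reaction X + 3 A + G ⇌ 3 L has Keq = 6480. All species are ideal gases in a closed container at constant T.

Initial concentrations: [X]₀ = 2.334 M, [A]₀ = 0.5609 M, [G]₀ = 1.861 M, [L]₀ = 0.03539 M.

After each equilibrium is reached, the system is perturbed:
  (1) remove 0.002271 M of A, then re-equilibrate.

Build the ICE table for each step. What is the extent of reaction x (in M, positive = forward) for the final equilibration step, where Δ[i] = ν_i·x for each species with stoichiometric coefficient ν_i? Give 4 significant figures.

x = -7.2978e-04 M

Q₀ = 5.7828e-05 vs Keq = 6480 ⇒ Q<K, forward
Step 1:
                   X          A          G          L
  init         2.334     0.5609      1.861    0.03539
  Δ          -0.1803    -0.5408    -0.1803     0.5408
  eq           2.154    0.02013      1.681     0.5762
  solve Keq expr → x = 0.1803; check Q = 6480
Then remove 0.002271 M of A.
Step 2:
                   X          A          G          L
  init         2.154    0.01786      1.681     0.5762
  Δ       7.2978e-04   0.002189 7.2978e-04  -0.002189
  eq           2.154    0.02005      1.681      0.574
  solve Keq expr → x = -7.2978e-04; check Q = 6480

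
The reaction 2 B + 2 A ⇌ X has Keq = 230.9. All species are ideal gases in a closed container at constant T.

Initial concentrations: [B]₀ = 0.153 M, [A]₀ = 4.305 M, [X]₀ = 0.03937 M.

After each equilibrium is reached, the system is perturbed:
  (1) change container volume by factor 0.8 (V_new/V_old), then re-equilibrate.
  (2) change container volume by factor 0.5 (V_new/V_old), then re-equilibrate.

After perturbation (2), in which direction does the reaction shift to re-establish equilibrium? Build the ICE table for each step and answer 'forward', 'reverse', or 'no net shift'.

Q₀ = 0.09075 vs Keq = 230.9 ⇒ Q<K, forward
Step 1:
                  B         A         X
  init        0.153     4.305   0.03937
  Δ         -0.1477   -0.1477   0.07384
  eq       0.005326     4.157    0.1132
  solve Keq expr → x = 0.07384; check Q = 230.9
Then change container volume by factor 0.8 (V_new/V_old).
Step 2:
                  B         A         X
  init     0.006658     5.197    0.1415
  Δ       -0.001876 -0.001876 9.3816e-04
  eq       0.004781     5.195    0.1424
  solve Keq expr → x = 9.3816e-04; check Q = 230.9
Then change container volume by factor 0.5 (V_new/V_old).
Step 3:
                  B         A         X
  init     0.009563     10.39    0.2849
  Δ       -0.006161 -0.006161  0.003081
  eq       0.003401     10.38     0.288
  solve Keq expr → x = 0.003081; check Q = 230.9

Direction: forward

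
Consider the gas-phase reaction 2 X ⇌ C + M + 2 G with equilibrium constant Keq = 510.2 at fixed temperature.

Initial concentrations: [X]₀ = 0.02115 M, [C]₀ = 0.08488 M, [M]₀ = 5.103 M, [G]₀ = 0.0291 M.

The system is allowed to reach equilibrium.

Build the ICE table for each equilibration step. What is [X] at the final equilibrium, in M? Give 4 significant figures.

[X]_eq = 0.001502 M

Q₀ = 0.82 vs Keq = 510.2 ⇒ Q<K, forward
Step 1:
                  X         C         M         G
  I         0.02115   0.08488     5.103    0.0291
  C        -0.01965  0.009824  0.009824   0.01965
  E        0.001502    0.0947     5.113   0.04875
  solve Keq expr → x = 0.009824; check Q = 510.2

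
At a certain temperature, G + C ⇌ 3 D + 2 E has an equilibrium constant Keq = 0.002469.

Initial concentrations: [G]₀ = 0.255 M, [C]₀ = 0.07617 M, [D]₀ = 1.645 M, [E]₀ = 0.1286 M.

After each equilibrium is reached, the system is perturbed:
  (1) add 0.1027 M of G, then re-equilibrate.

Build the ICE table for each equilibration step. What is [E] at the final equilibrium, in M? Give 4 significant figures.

Q₀ = 3.79 vs Keq = 0.002469 ⇒ Q>K, reverse
Step 1:
                  G         C         D         E
  I           0.255   0.07617     1.645    0.1286
  C         0.06137   0.06137   -0.1841   -0.1227
  E          0.3164    0.1375     1.461   0.00587
  solve Keq expr → x = -0.06137; check Q = 0.002469
Then add 0.1027 M of G.
Step 2:
                  G         C         D         E
  I          0.4191    0.1375     1.461   0.00587
  C       -4.3144e-04 -4.3144e-04  0.001294 8.6287e-04
  E          0.4186    0.1371     1.462  0.006733
  solve Keq expr → x = 4.3144e-04; check Q = 0.002469

[E]_eq = 0.006733 M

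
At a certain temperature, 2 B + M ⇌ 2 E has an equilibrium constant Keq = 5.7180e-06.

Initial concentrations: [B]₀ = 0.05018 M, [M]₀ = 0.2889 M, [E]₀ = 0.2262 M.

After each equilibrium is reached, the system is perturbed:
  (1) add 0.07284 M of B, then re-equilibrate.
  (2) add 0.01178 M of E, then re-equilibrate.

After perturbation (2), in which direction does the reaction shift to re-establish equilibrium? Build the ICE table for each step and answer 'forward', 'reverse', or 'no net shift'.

Direction: reverse

Q₀ = 70.34 vs Keq = 5.7180e-06 ⇒ Q>K, reverse
Step 1:
                    B           M           E
  Initial     0.05018      0.2889      0.2262
  Change       0.2258      0.1129     -0.2258
  Equil         0.276      0.4018  4.1828e-04
  solve Keq expr → x = -0.1129; check Q = 5.7180e-06
Then add 0.07284 M of B.
Step 2:
                    B           M           E
  Initial      0.3488      0.4018  4.1828e-04
  Change  -1.1020e-04 -5.5101e-05  1.1020e-04
  Equil        0.3487      0.4017  5.2849e-04
  solve Keq expr → x = 5.5101e-05; check Q = 5.7180e-06
Then add 0.01178 M of E.
Step 3:
                    B           M           E
  Initial      0.3487      0.4017     0.01231
  Change      0.01176    0.005879    -0.01176
  Equil        0.3604      0.4076  5.5029e-04
  solve Keq expr → x = -0.005879; check Q = 5.7180e-06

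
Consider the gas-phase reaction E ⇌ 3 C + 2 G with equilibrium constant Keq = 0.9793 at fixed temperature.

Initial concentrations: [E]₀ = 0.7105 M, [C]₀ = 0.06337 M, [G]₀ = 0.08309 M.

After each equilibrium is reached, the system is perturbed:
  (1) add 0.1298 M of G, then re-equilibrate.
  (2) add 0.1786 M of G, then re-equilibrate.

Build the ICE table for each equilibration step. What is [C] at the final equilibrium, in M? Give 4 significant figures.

[C]_eq = 0.8224 M

Q₀ = 2.4728e-06 vs Keq = 0.9793 ⇒ Q<K, forward
Step 1:
                   E          C          G
  Initial     0.7105    0.06337    0.08309
  Change     -0.2979     0.8937     0.5958
  Equil       0.4126     0.9571     0.6789
  solve Keq expr → x = 0.2979; check Q = 0.9793
Then add 0.1298 M of G.
Step 2:
                   E          C          G
  Initial     0.4126     0.9571     0.8087
  Change     0.02039   -0.06118   -0.04079
  Equil        0.433     0.8959     0.7679
  solve Keq expr → x = -0.02039; check Q = 0.9793
Then add 0.1786 M of G.
Step 3:
                   E          C          G
  Initial      0.433     0.8959     0.9465
  Change      0.0245   -0.07351   -0.04901
  Equil       0.4575     0.8224     0.8975
  solve Keq expr → x = -0.0245; check Q = 0.9793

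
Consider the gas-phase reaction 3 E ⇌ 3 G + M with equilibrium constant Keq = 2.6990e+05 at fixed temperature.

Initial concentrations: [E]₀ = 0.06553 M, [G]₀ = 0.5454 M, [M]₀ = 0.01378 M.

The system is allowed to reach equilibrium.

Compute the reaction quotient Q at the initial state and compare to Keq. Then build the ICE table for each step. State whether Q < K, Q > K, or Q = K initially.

Q₀ = 7.945 vs Keq = 2.6990e+05 ⇒ Q<K, forward
Step 1:
                  E         G         M
  I         0.06553    0.5454   0.01378
  C        -0.06246   0.06246   0.02082
  E        0.003065    0.6079    0.0346
  solve Keq expr → x = 0.02082; check Q = 2.6990e+05

Q₀ = 7.945; Q < K (proceeds forward)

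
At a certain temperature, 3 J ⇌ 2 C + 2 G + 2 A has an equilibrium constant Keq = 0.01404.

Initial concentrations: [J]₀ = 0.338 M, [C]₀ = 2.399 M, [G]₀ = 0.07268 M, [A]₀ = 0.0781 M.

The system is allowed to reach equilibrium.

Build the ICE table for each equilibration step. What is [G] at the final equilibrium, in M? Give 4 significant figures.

Q₀ = 0.004802 vs Keq = 0.01404 ⇒ Q<K, forward
Step 1:
                   J          C          G          A
  I            0.338      2.399    0.07268     0.0781
  C         -0.02573    0.01716    0.01716    0.01716
  E           0.3123      2.416    0.08984    0.09526
  solve Keq expr → x = 0.008578; check Q = 0.01404

[G]_eq = 0.08984 M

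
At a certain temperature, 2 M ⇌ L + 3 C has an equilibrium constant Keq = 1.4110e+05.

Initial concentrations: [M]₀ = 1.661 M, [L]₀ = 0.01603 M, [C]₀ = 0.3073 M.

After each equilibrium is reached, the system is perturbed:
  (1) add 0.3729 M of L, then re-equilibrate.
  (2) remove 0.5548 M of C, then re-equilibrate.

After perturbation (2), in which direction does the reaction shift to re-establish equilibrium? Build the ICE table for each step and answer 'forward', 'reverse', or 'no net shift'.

Q₀ = 1.6861e-04 vs Keq = 1.4110e+05 ⇒ Q<K, forward
Step 1:
                  M         L         C
  I           1.661   0.01603    0.3073
  C           -1.65    0.8248     2.475
  E         0.01133    0.8409     2.782
  solve Keq expr → x = 0.8248; check Q = 1.4110e+05
Then add 0.3729 M of L.
Step 2:
                  M         L         C
  I         0.01133     1.214     2.782
  C        0.002251 -0.001125 -0.003376
  E         0.01358     1.213     2.778
  solve Keq expr → x = -0.001125; check Q = 1.4110e+05
Then remove 0.5548 M of C.
Step 3:
                  M         L         C
  I         0.01358     1.213     2.224
  C       -0.003811  0.001906  0.005717
  E        0.009766     1.215     2.229
  solve Keq expr → x = 0.001906; check Q = 1.4110e+05

Direction: forward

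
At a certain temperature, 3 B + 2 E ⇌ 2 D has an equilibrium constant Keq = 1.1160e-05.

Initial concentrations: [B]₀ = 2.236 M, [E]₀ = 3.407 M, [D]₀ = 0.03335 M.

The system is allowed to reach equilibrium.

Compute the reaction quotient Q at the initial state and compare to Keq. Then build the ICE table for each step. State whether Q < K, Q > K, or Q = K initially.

Q₀ = 8.5710e-06 vs Keq = 1.1160e-05 ⇒ Q<K, forward
Step 1:
                    B           E           D
  I             2.236       3.407     0.03335
  C         -0.006725   -0.004484    0.004484
  E             2.229       3.403     0.03783
  solve Keq expr → x = 0.002242; check Q = 1.1160e-05

Q₀ = 8.5710e-06; Q < K (proceeds forward)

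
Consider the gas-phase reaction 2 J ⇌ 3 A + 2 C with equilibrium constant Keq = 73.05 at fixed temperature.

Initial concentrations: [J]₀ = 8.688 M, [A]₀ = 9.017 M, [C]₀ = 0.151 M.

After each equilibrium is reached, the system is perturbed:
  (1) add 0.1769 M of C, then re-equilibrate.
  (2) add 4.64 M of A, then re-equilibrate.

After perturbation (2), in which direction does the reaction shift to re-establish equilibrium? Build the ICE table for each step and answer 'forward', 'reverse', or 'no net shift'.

Direction: reverse

Q₀ = 0.2215 vs Keq = 73.05 ⇒ Q<K, forward
Step 1:
                  J         A         C
  init        8.688     9.017     0.151
  Δ          -1.483     2.224     1.483
  eq          7.205     11.24     1.634
  solve Keq expr → x = 0.7414; check Q = 73.05
Then add 0.1769 M of C.
Step 2:
                  J         A         C
  init        7.205     11.24     1.811
  Δ           0.113   -0.1695    -0.113
  eq          7.318     11.07     1.698
  solve Keq expr → x = -0.05651; check Q = 73.05
Then add 4.64 M of A.
Step 3:
                  J         A         C
  init        7.318     15.71     1.698
  Δ          0.5326    -0.799   -0.5326
  eq          7.851     14.91     1.165
  solve Keq expr → x = -0.2663; check Q = 73.05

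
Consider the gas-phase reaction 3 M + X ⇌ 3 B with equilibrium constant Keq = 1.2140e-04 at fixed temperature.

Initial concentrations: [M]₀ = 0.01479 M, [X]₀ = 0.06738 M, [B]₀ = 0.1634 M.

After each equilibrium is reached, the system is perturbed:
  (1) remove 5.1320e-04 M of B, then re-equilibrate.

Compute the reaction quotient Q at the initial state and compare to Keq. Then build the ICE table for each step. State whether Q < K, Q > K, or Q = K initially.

Q₀ = 2.0013e+04 vs Keq = 1.2140e-04 ⇒ Q>K, reverse
Step 1:
                  M         X         B
  I         0.01479   0.06738    0.1634
  C          0.1591   0.05305   -0.1591
  E          0.1739    0.1204  0.004253
  solve Keq expr → x = -0.05305; check Q = 1.2140e-04
Then remove 5.1320e-04 M of B.
Step 2:
                  M         X         B
  I          0.1739    0.1204   0.00374
  C       -4.9904e-04 -1.6635e-04 4.9904e-04
  E          0.1734    0.1203  0.004239
  solve Keq expr → x = 1.6635e-04; check Q = 1.2140e-04

Q₀ = 2.0013e+04; Q > K (proceeds reverse)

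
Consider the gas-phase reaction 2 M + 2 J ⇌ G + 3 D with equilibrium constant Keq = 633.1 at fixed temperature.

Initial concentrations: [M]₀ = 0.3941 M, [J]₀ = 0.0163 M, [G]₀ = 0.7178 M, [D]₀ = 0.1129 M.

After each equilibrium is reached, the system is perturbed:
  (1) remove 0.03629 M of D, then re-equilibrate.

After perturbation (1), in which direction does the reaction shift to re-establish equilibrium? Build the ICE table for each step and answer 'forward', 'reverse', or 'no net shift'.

Q₀ = 25.03 vs Keq = 633.1 ⇒ Q<K, forward
Step 1:
                    M           J           G           D
  init         0.3941      0.0163      0.7178      0.1129
  Δ           -0.0121     -0.0121     0.00605     0.01815
  eq            0.382    0.004199      0.7239      0.1311
  solve Keq expr → x = 0.00605; check Q = 633.1
Then remove 0.03629 M of D.
Step 2:
                    M           J           G           D
  init          0.382    0.004199      0.7239     0.09476
  Δ         -0.001512   -0.001512  7.5601e-04    0.002268
  eq           0.3805    0.002687      0.7246     0.09703
  solve Keq expr → x = 7.5601e-04; check Q = 633.1

Direction: forward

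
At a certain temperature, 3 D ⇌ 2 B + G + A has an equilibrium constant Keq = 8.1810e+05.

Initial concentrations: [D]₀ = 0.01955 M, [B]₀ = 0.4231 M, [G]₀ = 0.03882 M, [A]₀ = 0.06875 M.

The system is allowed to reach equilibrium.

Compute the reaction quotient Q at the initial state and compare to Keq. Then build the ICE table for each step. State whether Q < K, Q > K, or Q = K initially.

Q₀ = 63.94 vs Keq = 8.1810e+05 ⇒ Q<K, forward
Step 1:
                  D         B         G         A
  Initial   0.01955    0.4231   0.03882   0.06875
  Change   -0.01863   0.01242  0.006209  0.006209
  Equil   9.2153e-04    0.4355   0.04503   0.07496
  solve Keq expr → x = 0.006209; check Q = 8.1810e+05

Q₀ = 63.94; Q < K (proceeds forward)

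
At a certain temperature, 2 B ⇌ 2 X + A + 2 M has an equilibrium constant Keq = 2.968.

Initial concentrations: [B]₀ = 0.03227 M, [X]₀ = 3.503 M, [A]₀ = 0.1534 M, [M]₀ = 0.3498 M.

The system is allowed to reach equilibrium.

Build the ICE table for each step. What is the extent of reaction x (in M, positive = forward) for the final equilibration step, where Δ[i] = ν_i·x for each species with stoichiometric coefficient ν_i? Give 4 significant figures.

Q₀ = 221.2 vs Keq = 2.968 ⇒ Q>K, reverse
Step 1:
                  B         X         A         M
  I         0.03227     3.503    0.1534    0.3498
  C          0.1129   -0.1129  -0.05645   -0.1129
  E          0.1452      3.39   0.09695    0.2369
  solve Keq expr → x = -0.05645; check Q = 2.968

x = -0.05645 M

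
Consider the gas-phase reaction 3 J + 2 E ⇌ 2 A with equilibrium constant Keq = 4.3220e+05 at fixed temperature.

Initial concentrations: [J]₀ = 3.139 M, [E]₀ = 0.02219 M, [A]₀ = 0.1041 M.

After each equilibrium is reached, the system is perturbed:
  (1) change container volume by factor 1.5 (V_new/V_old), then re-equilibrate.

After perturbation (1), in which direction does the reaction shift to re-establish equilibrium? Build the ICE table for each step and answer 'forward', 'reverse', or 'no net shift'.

Direction: reverse

Q₀ = 0.7116 vs Keq = 4.3220e+05 ⇒ Q<K, forward
Step 1:
                    J           E           A
  Initial       3.139     0.02219      0.1041
  Change     -0.03323    -0.02215     0.02215
  Equil         3.106  3.5088e-05      0.1263
  solve Keq expr → x = 0.01108; check Q = 4.3220e+05
Then change container volume by factor 1.5 (V_new/V_old).
Step 2:
                    J           E           A
  Initial       2.071  2.3392e-05     0.08417
  Change   2.9356e-05  1.9571e-05 -1.9571e-05
  Equil         2.071  4.2962e-05     0.08415
  solve Keq expr → x = -9.7853e-06; check Q = 4.3220e+05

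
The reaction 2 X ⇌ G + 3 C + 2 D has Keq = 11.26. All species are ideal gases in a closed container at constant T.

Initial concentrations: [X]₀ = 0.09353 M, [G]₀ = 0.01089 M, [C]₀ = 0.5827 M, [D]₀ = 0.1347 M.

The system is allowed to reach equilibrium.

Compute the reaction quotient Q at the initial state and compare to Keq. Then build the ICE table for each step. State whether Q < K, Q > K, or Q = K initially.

Q₀ = 0.004469 vs Keq = 11.26 ⇒ Q<K, forward
Step 1:
                   X          G          C          D
  I          0.09353    0.01089     0.5827     0.1347
  C         -0.08453    0.04226     0.1268    0.08453
  E         0.009002    0.05315     0.7095     0.2192
  solve Keq expr → x = 0.04226; check Q = 11.26

Q₀ = 0.004469; Q < K (proceeds forward)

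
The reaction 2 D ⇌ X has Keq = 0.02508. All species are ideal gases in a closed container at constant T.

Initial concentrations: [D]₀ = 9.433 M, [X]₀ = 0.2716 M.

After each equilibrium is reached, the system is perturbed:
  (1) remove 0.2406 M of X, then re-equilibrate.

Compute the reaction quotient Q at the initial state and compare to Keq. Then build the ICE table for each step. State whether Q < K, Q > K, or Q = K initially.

Q₀ = 0.003052 vs Keq = 0.02508 ⇒ Q<K, forward
Step 1:
                   D          X
  Initial      9.433     0.2716
  Change      -2.131      1.066
  Equil        7.302      1.337
  solve Keq expr → x = 1.066; check Q = 0.02508
Then remove 0.2406 M of X.
Step 2:
                   D          X
  Initial      7.302      1.097
  Change       -0.28       0.14
  Equil        7.022      1.237
  solve Keq expr → x = 0.14; check Q = 0.02508

Q₀ = 0.003052; Q < K (proceeds forward)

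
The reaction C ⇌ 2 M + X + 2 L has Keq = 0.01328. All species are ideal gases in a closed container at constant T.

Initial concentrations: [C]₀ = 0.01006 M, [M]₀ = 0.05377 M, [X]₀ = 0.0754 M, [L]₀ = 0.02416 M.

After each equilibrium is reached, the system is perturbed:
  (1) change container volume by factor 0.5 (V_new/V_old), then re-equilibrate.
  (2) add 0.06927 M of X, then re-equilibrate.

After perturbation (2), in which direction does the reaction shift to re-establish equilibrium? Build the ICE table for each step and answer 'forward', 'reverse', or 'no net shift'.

Q₀ = 1.2649e-05 vs Keq = 0.01328 ⇒ Q<K, forward
Step 1:
                  C         M         X         L
  Initial   0.01006   0.05377    0.0754   0.02416
  Change  -0.009992   0.01998  0.009992   0.01998
  Equil   6.8159e-05   0.07375   0.08539   0.04414
  solve Keq expr → x = 0.009992; check Q = 0.01328
Then change container volume by factor 0.5 (V_new/V_old).
Step 2:
                  C         M         X         L
  Initial 1.3632e-04    0.1475    0.1708   0.08829
  Change    0.00176  -0.00352  -0.00176  -0.00352
  Equil    0.001896     0.144     0.169   0.08477
  solve Keq expr → x = -0.00176; check Q = 0.01328
Then add 0.06927 M of X.
Step 3:
                  C         M         X         L
  Initial  0.001896     0.144    0.2383   0.08477
  Change  6.4350e-04 -0.001287 -6.4350e-04 -0.001287
  Equil     0.00254    0.1427    0.2377   0.08348
  solve Keq expr → x = -6.4350e-04; check Q = 0.01328

Direction: reverse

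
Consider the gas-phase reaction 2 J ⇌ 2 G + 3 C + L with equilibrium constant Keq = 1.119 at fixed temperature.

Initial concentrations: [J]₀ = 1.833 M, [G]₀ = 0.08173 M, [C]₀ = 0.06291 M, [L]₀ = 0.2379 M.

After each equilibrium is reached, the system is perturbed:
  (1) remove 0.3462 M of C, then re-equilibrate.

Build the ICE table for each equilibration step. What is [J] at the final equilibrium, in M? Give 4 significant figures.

Q₀ = 1.1776e-07 vs Keq = 1.119 ⇒ Q<K, forward
Step 1:
                   J          G          C          L
  init         1.833    0.08173    0.06291     0.2379
  Δ           -0.821      0.821      1.232     0.4105
  eq           1.012     0.9027      1.294     0.6484
  solve Keq expr → x = 0.4105; check Q = 1.119
Then remove 0.3462 M of C.
Step 2:
                   J          G          C          L
  init         1.012     0.9027     0.9482     0.6484
  Δ          -0.1001     0.1001     0.1501    0.05003
  eq          0.9119      1.003      1.098     0.6984
  solve Keq expr → x = 0.05003; check Q = 1.119

[J]_eq = 0.9119 M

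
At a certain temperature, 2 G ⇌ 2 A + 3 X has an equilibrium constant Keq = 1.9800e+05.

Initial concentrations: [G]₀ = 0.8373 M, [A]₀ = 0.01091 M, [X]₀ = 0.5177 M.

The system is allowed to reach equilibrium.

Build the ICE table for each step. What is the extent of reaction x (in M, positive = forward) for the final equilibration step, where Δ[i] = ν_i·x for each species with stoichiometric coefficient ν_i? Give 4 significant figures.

Q₀ = 2.3557e-05 vs Keq = 1.9800e+05 ⇒ Q<K, forward
Step 1:
                   G          A          X
  init        0.8373    0.01091     0.5177
  Δ          -0.8328     0.8328      1.249
  eq        0.004454     0.8438      1.767
  solve Keq expr → x = 0.4164; check Q = 1.9800e+05

x = 0.4164 M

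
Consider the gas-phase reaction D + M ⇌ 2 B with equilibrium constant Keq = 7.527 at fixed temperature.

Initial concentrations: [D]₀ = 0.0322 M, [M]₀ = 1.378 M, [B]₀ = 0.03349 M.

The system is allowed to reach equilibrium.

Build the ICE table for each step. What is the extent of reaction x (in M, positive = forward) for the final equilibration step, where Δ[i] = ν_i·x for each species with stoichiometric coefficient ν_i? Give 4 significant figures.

Q₀ = 0.02528 vs Keq = 7.527 ⇒ Q<K, forward
Step 1:
                    D           M           B
  init         0.0322       1.378     0.03349
  Δ          -0.03129    -0.03129     0.06258
  eq       9.1048e-04       1.347     0.09607
  solve Keq expr → x = 0.03129; check Q = 7.527

x = 0.03129 M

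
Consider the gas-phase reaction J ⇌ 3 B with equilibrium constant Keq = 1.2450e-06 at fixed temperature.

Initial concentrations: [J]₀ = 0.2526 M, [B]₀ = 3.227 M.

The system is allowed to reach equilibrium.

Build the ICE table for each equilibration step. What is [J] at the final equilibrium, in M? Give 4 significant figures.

Q₀ = 133 vs Keq = 1.2450e-06 ⇒ Q>K, reverse
Step 1:
                   J          B
  init        0.2526      3.227
  Δ            1.072     -3.215
  eq           1.324    0.01181
  solve Keq expr → x = -1.072; check Q = 1.2450e-06

[J]_eq = 1.324 M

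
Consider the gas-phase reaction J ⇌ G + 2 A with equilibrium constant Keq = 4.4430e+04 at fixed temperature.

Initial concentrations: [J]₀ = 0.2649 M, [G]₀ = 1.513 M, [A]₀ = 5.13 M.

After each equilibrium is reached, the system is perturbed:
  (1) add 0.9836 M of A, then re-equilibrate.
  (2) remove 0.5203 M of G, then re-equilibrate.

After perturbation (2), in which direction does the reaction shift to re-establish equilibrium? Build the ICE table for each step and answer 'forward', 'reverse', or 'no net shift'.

Direction: forward

Q₀ = 150.3 vs Keq = 4.4430e+04 ⇒ Q<K, forward
Step 1:
                    J           G           A
  I            0.2649       1.513        5.13
  C           -0.2636      0.2636      0.5272
  E           0.00128       1.777       5.657
  solve Keq expr → x = 0.2636; check Q = 4.4430e+04
Then add 0.9836 M of A.
Step 2:
                    J           G           A
  I           0.00128       1.777       6.641
  C        4.8271e-04 -4.8271e-04 -9.6541e-04
  E          0.001762       1.776        6.64
  solve Keq expr → x = -4.8271e-04; check Q = 4.4430e+04
Then remove 0.5203 M of G.
Step 3:
                    J           G           A
  I          0.001762       1.256        6.64
  C       -5.1540e-04  5.1540e-04    0.001031
  E          0.001247       1.256       6.641
  solve Keq expr → x = 5.1540e-04; check Q = 4.4430e+04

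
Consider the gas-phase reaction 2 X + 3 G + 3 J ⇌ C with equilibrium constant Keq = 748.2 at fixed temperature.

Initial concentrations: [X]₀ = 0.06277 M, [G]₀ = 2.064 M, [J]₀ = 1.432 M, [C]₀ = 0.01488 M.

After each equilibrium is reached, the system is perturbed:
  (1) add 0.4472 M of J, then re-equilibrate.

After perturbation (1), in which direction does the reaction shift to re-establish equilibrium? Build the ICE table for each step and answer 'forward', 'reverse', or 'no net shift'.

Q₀ = 0.1463 vs Keq = 748.2 ⇒ Q<K, forward
Step 1:
                    X           G           J           C
  I           0.06277       2.064       1.432     0.01488
  C          -0.06096    -0.09144    -0.09144     0.03048
  E          0.001811       1.973       1.341     0.04536
  solve Keq expr → x = 0.03048; check Q = 748.2
Then add 0.4472 M of J.
Step 2:
                    X           G           J           C
  I          0.001811       1.973       1.788     0.04536
  C       -6.2911e-04 -9.4367e-04 -9.4367e-04  3.1456e-04
  E          0.001182       1.972       1.787     0.04567
  solve Keq expr → x = 3.1456e-04; check Q = 748.2

Direction: forward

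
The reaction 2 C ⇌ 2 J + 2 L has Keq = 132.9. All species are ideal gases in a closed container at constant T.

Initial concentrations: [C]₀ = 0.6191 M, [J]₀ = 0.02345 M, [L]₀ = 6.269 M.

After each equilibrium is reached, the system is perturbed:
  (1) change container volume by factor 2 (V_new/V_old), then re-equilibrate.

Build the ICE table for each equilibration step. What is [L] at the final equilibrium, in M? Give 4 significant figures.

Q₀ = 0.05638 vs Keq = 132.9 ⇒ Q<K, forward
Step 1:
                   C          J          L
  init        0.6191    0.02345      6.269
  Δ           -0.384      0.384      0.384
  eq          0.2351     0.4074      6.653
  solve Keq expr → x = 0.192; check Q = 132.9
Then change container volume by factor 2 (V_new/V_old).
Step 2:
                   C          J          L
  init        0.1176     0.2037      3.326
  Δ         -0.04487    0.04487    0.04487
  eq          0.0727     0.2486      3.371
  solve Keq expr → x = 0.02243; check Q = 132.9

[L]_eq = 3.371 M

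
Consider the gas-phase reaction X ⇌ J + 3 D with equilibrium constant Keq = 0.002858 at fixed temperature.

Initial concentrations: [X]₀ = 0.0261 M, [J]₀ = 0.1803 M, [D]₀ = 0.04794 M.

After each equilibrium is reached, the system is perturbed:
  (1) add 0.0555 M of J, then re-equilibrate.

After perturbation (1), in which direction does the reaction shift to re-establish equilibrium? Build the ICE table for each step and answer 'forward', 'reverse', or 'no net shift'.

Q₀ = 7.6111e-04 vs Keq = 0.002858 ⇒ Q<K, forward
Step 1:
                  X         J         D
  Initial    0.0261    0.1803   0.04794
  Change  -0.006381  0.006381   0.01914
  Equil     0.01972    0.1867   0.06708
  solve Keq expr → x = 0.006381; check Q = 0.002858
Then add 0.0555 M of J.
Step 2:
                  X         J         D
  Initial   0.01972    0.2422   0.06708
  Change   0.001359 -0.001359 -0.004076
  Equil     0.02108    0.2408   0.06301
  solve Keq expr → x = -0.001359; check Q = 0.002858

Direction: reverse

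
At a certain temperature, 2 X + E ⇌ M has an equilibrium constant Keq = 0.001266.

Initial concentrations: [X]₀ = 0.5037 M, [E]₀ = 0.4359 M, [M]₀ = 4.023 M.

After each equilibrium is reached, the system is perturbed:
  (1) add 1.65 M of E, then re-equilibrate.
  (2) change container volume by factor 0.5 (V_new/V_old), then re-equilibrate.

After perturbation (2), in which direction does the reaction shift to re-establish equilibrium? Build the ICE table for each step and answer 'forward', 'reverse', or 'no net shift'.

Direction: forward

Q₀ = 36.38 vs Keq = 0.001266 ⇒ Q>K, reverse
Step 1:
                    X           E           M
  init         0.5037      0.4359       4.023
  Δ             7.393       3.697      -3.697
  eq            7.897       4.133      0.3263
  solve Keq expr → x = -3.697; check Q = 0.001266
Then add 1.65 M of E.
Step 2:
                    X           E           M
  init          7.897       5.783      0.3263
  Δ           -0.1999    -0.09995     0.09995
  eq            7.697       5.683      0.4262
  solve Keq expr → x = 0.09995; check Q = 0.001266
Then change container volume by factor 0.5 (V_new/V_old).
Step 3:
                    X           E           M
  init          15.39       11.37      0.8525
  Δ            -2.529      -1.264       1.264
  eq            12.87        10.1       2.117
  solve Keq expr → x = 1.264; check Q = 0.001266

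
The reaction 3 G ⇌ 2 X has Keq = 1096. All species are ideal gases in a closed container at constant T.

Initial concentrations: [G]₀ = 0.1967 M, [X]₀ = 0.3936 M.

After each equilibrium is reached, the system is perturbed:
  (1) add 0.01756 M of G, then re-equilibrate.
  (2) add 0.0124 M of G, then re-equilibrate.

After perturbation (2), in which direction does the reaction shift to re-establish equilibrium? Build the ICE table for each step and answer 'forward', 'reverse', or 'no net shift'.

Direction: forward

Q₀ = 20.36 vs Keq = 1096 ⇒ Q<K, forward
Step 1:
                    G           X
  Initial      0.1967      0.3936
  Change      -0.1368     0.09123
  Equil       0.05986      0.4848
  solve Keq expr → x = 0.04561; check Q = 1096
Then add 0.01756 M of G.
Step 2:
                    G           X
  Initial     0.07742      0.4848
  Change     -0.01665      0.0111
  Equil       0.06077      0.4959
  solve Keq expr → x = 0.00555; check Q = 1096
Then add 0.0124 M of G.
Step 3:
                    G           X
  Initial     0.07317      0.4959
  Change     -0.01176    0.007841
  Equil       0.06141      0.5038
  solve Keq expr → x = 0.00392; check Q = 1096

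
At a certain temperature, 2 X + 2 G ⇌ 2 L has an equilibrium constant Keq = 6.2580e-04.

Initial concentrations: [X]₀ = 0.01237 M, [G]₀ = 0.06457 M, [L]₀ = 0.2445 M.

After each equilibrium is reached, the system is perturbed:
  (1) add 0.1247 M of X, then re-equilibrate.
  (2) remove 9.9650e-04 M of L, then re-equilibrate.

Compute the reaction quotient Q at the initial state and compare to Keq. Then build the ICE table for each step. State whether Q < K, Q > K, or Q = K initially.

Q₀ = 9.3704e+04; Q > K (proceeds reverse)

Q₀ = 9.3704e+04 vs Keq = 6.2580e-04 ⇒ Q>K, reverse
Step 1:
                    X           G           L
  init        0.01237     0.06457      0.2445
  Δ            0.2425      0.2425     -0.2425
  eq           0.2549      0.3071    0.001958
  solve Keq expr → x = -0.1213; check Q = 6.2580e-04
Then add 0.1247 M of X.
Step 2:
                    X           G           L
  init         0.3796      0.3071    0.001958
  Δ       -9.4187e-04 -9.4187e-04  9.4187e-04
  eq           0.3787      0.3062      0.0029
  solve Keq expr → x = 4.7094e-04; check Q = 6.2580e-04
Then remove 9.9650e-04 M of L.
Step 3:
                    X           G           L
  init         0.3787      0.3062    0.001904
  Δ       -9.7974e-04 -9.7974e-04  9.7974e-04
  eq           0.3777      0.3052    0.002884
  solve Keq expr → x = 4.8987e-04; check Q = 6.2580e-04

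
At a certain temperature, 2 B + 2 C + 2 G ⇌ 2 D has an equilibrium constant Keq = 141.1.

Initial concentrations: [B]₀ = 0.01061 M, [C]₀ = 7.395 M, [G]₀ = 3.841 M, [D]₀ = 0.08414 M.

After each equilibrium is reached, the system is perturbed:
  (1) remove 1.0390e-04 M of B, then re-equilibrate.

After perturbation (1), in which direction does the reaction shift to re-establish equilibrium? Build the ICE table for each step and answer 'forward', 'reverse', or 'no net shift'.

Q₀ = 0.07795 vs Keq = 141.1 ⇒ Q<K, forward
Step 1:
                   B          C          G          D
  I          0.01061      7.395      3.841    0.08414
  C         -0.01033   -0.01033   -0.01033    0.01033
  E       2.8114e-04      7.385      3.831    0.09447
  solve Keq expr → x = 0.005164; check Q = 141.1
Then remove 1.0390e-04 M of B.
Step 2:
                   B          C          G          D
  I       1.7724e-04      7.385      3.831    0.09447
  C       1.0358e-04 1.0358e-04 1.0358e-04 -1.0358e-04
  E       2.8082e-04      7.385      3.831    0.09437
  solve Keq expr → x = -5.1790e-05; check Q = 141.1

Direction: reverse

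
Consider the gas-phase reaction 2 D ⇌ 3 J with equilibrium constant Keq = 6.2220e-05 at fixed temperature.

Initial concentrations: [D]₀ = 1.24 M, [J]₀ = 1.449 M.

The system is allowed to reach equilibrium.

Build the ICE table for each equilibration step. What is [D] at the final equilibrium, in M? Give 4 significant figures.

[D]_eq = 2.162 M

Q₀ = 1.979 vs Keq = 6.2220e-05 ⇒ Q>K, reverse
Step 1:
                    D           J
  Initial        1.24       1.449
  Change       0.9218      -1.383
  Equil         2.162     0.06625
  solve Keq expr → x = -0.4609; check Q = 6.2220e-05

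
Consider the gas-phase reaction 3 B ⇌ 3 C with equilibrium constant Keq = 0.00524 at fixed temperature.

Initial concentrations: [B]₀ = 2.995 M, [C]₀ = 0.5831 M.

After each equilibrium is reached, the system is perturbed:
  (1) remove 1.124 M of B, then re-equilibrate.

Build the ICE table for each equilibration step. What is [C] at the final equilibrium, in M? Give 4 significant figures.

Q₀ = 0.00738 vs Keq = 0.00524 ⇒ Q>K, reverse
Step 1:
                    B           C
  Initial       2.995      0.5831
  Change      0.05359    -0.05359
  Equil         3.049      0.5295
  solve Keq expr → x = -0.01786; check Q = 0.00524
Then remove 1.124 M of B.
Step 2:
                    B           C
  Initial       1.925      0.5295
  Change       0.1663     -0.1663
  Equil         2.091      0.3632
  solve Keq expr → x = -0.05545; check Q = 0.00524

[C]_eq = 0.3632 M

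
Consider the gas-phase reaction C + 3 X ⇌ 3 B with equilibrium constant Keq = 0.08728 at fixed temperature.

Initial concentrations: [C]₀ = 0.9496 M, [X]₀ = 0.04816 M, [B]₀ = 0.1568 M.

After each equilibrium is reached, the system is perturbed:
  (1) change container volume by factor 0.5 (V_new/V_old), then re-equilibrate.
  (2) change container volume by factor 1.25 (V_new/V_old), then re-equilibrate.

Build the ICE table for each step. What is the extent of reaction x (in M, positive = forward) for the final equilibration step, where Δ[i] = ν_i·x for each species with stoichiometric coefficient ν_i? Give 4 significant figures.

Q₀ = 36.34 vs Keq = 0.08728 ⇒ Q>K, reverse
Step 1:
                  C         X         B
  Initial    0.9496   0.04816    0.1568
  Change    0.03137    0.0941   -0.0941
  Equil       0.981    0.1423    0.0627
  solve Keq expr → x = -0.03137; check Q = 0.08728
Then change container volume by factor 0.5 (V_new/V_old).
Step 2:
                  C         X         B
  Initial     1.962    0.2845    0.1254
  Change  -0.006949  -0.02085   0.02085
  Equil       1.955    0.2637    0.1462
  solve Keq expr → x = 0.006949; check Q = 0.08728
Then change container volume by factor 1.25 (V_new/V_old).
Step 3:
                  C         X         B
  Initial     1.564    0.2109     0.117
  Change   0.001836  0.005507 -0.005507
  Equil       1.566    0.2164    0.1115
  solve Keq expr → x = -0.001836; check Q = 0.08728

x = -0.001836 M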